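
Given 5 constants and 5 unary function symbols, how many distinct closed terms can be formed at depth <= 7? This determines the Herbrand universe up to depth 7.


Herbrand terms by depth:
Depth 0: 5 constants
Depth 1: 25 new terms (running total: 30)
Depth 2: 125 new terms (running total: 155)
Depth 3: 625 new terms (running total: 780)
Depth 4: 3125 new terms (running total: 3905)
Depth 5: 15625 new terms (running total: 19530)
Depth 6: 78125 new terms (running total: 97655)
Depth 7: 390625 new terms (running total: 488280)
Total distinct ground terms = 488280

488280


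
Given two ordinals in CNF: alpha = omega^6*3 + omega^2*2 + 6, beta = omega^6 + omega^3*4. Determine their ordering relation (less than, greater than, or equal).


Compare term by term from highest exponent:
alpha = omega^6*3 + omega^2*2 + 6
beta = omega^6 + omega^3*4
Term 1: alpha has omega^6*3, beta has omega^6*1
Term 2: alpha has omega^2*2, beta has omega^3*4
Term 3: alpha has omega^0*6, beta has omega^0*0
Result: alpha > beta

alpha > beta


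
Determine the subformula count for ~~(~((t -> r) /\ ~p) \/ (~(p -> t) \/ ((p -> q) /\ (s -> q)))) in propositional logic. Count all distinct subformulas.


Formula: ~~(~((t -> r) /\ ~p) \/ (~(p -> t) \/ ((p -> q) /\ (s -> q))))
Subformulas found:
  1. r
  2. q
  3. s
  4. t
  5. p
  6. ~p
  7. (p -> t)
  8. (s -> q)
  9. (p -> q)
  10. (t -> r)
  11. ~(p -> t)
  12. ((t -> r) /\ ~p)
  13. ~((t -> r) /\ ~p)
  14. ((p -> q) /\ (s -> q))
  15. (~(p -> t) \/ ((p -> q) /\ (s -> q)))
  16. (~((t -> r) /\ ~p) \/ (~(p -> t) \/ ((p -> q) /\ (s -> q))))
  17. ~(~((t -> r) /\ ~p) \/ (~(p -> t) \/ ((p -> q) /\ (s -> q))))
  18. ~~(~((t -> r) /\ ~p) \/ (~(p -> t) \/ ((p -> q) /\ (s -> q))))
Total distinct subformulas = 18

18


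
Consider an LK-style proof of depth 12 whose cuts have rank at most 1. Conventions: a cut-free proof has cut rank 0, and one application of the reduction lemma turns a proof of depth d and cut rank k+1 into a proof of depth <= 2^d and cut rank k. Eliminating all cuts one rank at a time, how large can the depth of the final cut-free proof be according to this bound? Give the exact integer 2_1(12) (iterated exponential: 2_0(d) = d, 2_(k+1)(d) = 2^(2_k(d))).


Each rank reduction sends depth d to at most 2^d; cut rank r needs r reductions.
2_0(12) = 12
2_1(12) = 2^12 = 4096
Cut-free depth bound = 4096

4096


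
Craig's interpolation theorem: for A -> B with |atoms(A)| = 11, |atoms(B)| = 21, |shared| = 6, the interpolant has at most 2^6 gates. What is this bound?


Shared atoms = 6
Craig interpolant size bound = 2^6
= 64

64


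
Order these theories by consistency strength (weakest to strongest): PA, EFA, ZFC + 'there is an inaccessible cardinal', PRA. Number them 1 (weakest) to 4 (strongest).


Ordering by consistency strength:
1. EFA
2. PRA
3. PA
4. ZFC + 'there is an inaccessible cardinal'


PA=3, EFA=1, ZFC + 'there is an inaccessible cardinal'=4, PRA=2


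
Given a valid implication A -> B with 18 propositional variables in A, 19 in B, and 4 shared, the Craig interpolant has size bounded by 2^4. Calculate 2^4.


Shared atoms = 4
Craig interpolant size bound = 2^4
= 16

16


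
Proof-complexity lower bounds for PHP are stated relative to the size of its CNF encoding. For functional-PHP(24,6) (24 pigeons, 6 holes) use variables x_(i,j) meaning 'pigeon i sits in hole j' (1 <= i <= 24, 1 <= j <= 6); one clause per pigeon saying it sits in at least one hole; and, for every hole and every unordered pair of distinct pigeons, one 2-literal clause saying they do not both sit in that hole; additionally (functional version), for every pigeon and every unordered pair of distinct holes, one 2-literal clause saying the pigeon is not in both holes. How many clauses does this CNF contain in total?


functional-PHP(24,6): 24 pigeons, 6 holes, 24*6 = 144 variables.
- pigeon clauses: one per pigeon -> 24 clauses
- hole clauses: 6 holes * C(24,2) = 6 * 276 -> 1656 clauses
- functional clauses: 24 pigeons * C(6,2) = 24 * 15 -> 360 clauses
Total clauses = 24 + 1656 + 360 = 2040

2040


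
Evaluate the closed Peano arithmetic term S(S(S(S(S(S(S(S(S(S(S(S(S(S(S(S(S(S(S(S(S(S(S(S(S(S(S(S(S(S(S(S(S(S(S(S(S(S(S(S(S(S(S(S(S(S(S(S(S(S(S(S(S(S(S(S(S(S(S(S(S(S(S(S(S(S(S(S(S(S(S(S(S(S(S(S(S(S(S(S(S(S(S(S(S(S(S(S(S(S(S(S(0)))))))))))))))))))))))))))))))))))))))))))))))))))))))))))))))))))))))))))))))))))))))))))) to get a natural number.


Counting successors applied to 0:
92 applications of S to 0 = 92

92


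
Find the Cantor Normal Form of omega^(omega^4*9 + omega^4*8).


omega^(omega^4*9 + omega^4*8):
Both terms of the exponent have the same exponent 4, so they merge: omega^4*9 + omega^4*8 = omega^4*(9+8) = omega^4*17.
omega raised to a CNF ordinal is a single CNF term: Result = omega^(omega^4*17)

omega^(omega^4*17)


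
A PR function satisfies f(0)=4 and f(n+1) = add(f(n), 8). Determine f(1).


f(0) = 4
f(1) = add(f(0), 8) = add(4, 8) = 12


12


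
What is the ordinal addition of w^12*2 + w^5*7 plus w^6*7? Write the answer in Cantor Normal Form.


Ordinal addition (w^12*2 + w^5*7) + w^6*7:
alpha's leading term has exponent 12 > beta's exponent 6, so it survives.
alpha's tail term has exponent 5 < beta's exponent 6, so it is absorbed by beta.
In ordinal addition, any term followed by a strictly larger-exponent term is absorbed.
Result = w^12*2 + w^6*7

w^12*2 + w^6*7


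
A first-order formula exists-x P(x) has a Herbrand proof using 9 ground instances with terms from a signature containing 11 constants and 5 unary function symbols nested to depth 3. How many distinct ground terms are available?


Herbrand terms by depth:
Depth 0: 11 constants
Depth 1: 55 new terms (running total: 66)
Depth 2: 275 new terms (running total: 341)
Depth 3: 1375 new terms (running total: 1716)
Total distinct ground terms = 1716

1716


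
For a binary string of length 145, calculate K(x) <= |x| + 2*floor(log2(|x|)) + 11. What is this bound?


floor(log2(145)) = 7
2 * 7 = 14
K(x) <= 145 + 14 + 11 = 170

170


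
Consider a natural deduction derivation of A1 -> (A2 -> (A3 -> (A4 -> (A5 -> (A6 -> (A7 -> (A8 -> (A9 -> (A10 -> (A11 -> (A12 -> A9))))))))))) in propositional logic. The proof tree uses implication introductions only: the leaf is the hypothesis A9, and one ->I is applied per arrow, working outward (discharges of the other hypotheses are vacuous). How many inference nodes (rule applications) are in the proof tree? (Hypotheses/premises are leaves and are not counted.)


The formula has 12 arrows (->); its innermost consequent A9 is one of the antecedents,
so the proof starts from the hypothesis leaf A9 (not a rule application) and closes one arrow per ->I.
Building A1 -> (A2 -> (A3 -> (A4 -> (A5 -> (A6 -> (A7 -> (A8 -> (A9 -> (A10 -> (A11 -> (A12 -> A9))))))))))) therefore takes 12 nested implication introductions.
Total inference nodes = 12

12


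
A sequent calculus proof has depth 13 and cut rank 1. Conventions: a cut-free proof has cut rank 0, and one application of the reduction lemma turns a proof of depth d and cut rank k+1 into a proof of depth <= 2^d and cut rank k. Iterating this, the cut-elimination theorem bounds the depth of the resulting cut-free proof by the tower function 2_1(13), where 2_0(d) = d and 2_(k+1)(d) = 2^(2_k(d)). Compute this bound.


Each rank reduction sends depth d to at most 2^d; cut rank r needs r reductions.
2_0(13) = 13
2_1(13) = 2^13 = 8192
Cut-free depth bound = 8192

8192


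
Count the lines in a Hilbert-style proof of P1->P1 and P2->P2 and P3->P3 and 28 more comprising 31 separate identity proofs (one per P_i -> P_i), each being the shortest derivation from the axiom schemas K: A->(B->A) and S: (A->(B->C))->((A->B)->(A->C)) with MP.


The shortest proof of A->A from K and S in the Hilbert calculus has exactly 5 lines:
(1) K instance A->((A->A)->A), (2) S instance, (3) MP on 1,2, (4) K instance A->(A->A), (5) MP on 3,4.
For 31 independent identities: 31 * 5 = 155 lines total.

155


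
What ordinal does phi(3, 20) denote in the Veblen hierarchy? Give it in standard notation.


phi(3, 20):
phi(3, beta) = eta_beta (the beta-th eta number, fixed point of zeta).
phi(3, 20) = eta_20

eta_20


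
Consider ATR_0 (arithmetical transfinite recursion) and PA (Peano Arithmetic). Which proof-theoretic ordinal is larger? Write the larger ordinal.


Proof-theoretic ordinal of ATR_0 (arithmetical transfinite recursion): Gamma_0
Proof-theoretic ordinal of PA (Peano Arithmetic): epsilon_0
Comparing: epsilon_0 < Gamma_0.
The larger ordinal is Gamma_0 (from ATR_0 (arithmetical transfinite recursion)).

Gamma_0


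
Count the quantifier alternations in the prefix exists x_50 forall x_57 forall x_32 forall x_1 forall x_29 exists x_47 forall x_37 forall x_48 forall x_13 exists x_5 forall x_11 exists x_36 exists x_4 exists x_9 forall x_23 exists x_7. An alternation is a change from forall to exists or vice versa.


Walk the prefix and count type changes:
  position 1: exists -> forall <-- alternation
  position 2: forall -> forall
  position 3: forall -> forall
  position 4: forall -> forall
  position 5: forall -> exists <-- alternation
  position 6: exists -> forall <-- alternation
  position 7: forall -> forall
  position 8: forall -> forall
  position 9: forall -> exists <-- alternation
  position 10: exists -> forall <-- alternation
  position 11: forall -> exists <-- alternation
  position 12: exists -> exists
  position 13: exists -> exists
  position 14: exists -> forall <-- alternation
  position 15: forall -> exists <-- alternation
Total alternations = 8

8


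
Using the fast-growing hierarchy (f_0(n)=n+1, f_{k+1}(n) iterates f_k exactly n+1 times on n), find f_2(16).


f_2(16) = f_1^17(16)
f_1(m) = 2m + 1.
Iterating: f_1^k(n) = 2^k*(n+1) - 1.
f_2(16) = 2^17*(16+1) - 1 = 131072*17 - 1 = 2228223

2228223


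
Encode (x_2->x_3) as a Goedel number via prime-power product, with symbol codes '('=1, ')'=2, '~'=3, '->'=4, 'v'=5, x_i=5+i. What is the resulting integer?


Formula: (x_2->x_3)
Symbol codes: [1, 7, 4, 8, 2]
Primes: [2, 3, 5, 7, 11]
p_1^1 = 2^1 = 2
p_2^7 = 3^7 = 2187
p_3^4 = 5^4 = 625
p_4^8 = 7^8 = 5764801
p_5^2 = 11^2 = 121
Product = 1906902492783750

1906902492783750


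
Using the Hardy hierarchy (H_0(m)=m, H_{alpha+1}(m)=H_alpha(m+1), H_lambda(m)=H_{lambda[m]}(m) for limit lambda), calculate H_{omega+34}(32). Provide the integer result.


H_{omega+34}(32):
Unwind the 34 successor steps: H_{omega+34}(32) = H_omega(32+34) = H_omega(66).
H_omega(m) = H_m(m) = m + m = 2m.
Result = 2 * 66 = 132

132


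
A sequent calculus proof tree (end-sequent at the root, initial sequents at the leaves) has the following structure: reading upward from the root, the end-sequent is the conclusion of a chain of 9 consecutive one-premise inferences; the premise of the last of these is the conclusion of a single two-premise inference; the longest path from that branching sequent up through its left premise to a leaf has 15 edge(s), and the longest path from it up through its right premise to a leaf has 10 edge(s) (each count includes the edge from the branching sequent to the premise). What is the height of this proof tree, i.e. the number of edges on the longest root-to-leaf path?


Longest path through the left premise: 15 edges (measured from the branching sequent)
Longest path through the right premise: 10 edges
Height of the subtree rooted at the branching sequent: max(15, 10) = 15
The branching sequent sits 9 edges above the root (the chain of one-premise inferences), so height = 15 + 9 = 24

24


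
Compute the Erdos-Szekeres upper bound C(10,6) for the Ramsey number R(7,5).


R(7,5) <= C(7+5-2, 7-1) = C(10, 6)
C(10, 6) = 10! / (6! * 4!)
= 210

210


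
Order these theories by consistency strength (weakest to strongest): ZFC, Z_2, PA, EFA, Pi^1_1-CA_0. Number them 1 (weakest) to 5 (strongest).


Ordering by consistency strength:
1. EFA
2. PA
3. Pi^1_1-CA_0
4. Z_2
5. ZFC


ZFC=5, Z_2=4, PA=2, EFA=1, Pi^1_1-CA_0=3


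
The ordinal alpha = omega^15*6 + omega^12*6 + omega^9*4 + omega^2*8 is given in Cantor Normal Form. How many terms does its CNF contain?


CNF: omega^15*6 + omega^12*6 + omega^9*4 + omega^2*8
Count the summands separated by '+':
  term 1: omega^15*6
  term 2: omega^12*6
  term 3: omega^9*4
  term 4: omega^2*8
Total terms = 4

4


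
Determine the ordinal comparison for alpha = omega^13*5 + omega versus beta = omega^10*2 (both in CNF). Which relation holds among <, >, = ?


Compare term by term from highest exponent:
alpha = omega^13*5 + omega
beta = omega^10*2
Term 1: alpha has omega^13*5, beta has omega^10*2
Term 2: alpha has omega^1*1, beta has omega^0*0
Result: alpha > beta

alpha > beta


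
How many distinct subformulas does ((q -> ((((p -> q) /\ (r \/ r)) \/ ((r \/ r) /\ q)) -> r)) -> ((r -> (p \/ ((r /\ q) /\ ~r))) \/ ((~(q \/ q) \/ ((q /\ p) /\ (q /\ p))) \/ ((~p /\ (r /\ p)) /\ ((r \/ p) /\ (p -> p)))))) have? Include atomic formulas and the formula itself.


Formula: ((q -> ((((p -> q) /\ (r \/ r)) \/ ((r \/ r) /\ q)) -> r)) -> ((r -> (p \/ ((r /\ q) /\ ~r))) \/ ((~(q \/ q) \/ ((q /\ p) /\ (q /\ p))) \/ ((~p /\ (r /\ p)) /\ ((r \/ p) /\ (p -> p))))))
Subformulas found:
  1. r
  2. p
  3. q
  4. ~p
  5. ~r
  6. (q /\ p)
  7. (r /\ p)
  8. (r \/ r)
  9. (p -> p)
  10. (p -> q)
  11. (r /\ q)
  12. (r \/ p)
  13. (q \/ q)
  14. ~(q \/ q)
  15. ((r \/ r) /\ q)
  16. (~p /\ (r /\ p))
  17. ((r /\ q) /\ ~r)
  18. ((q /\ p) /\ (q /\ p))
  19. ((r \/ p) /\ (p -> p))
  20. ((p -> q) /\ (r \/ r))
  21. (p \/ ((r /\ q) /\ ~r))
  22. (r -> (p \/ ((r /\ q) /\ ~r)))
  23. (~(q \/ q) \/ ((q /\ p) /\ (q /\ p)))
  24. (((p -> q) /\ (r \/ r)) \/ ((r \/ r) /\ q))
  25. ((~p /\ (r /\ p)) /\ ((r \/ p) /\ (p -> p)))
  26. ((((p -> q) /\ (r \/ r)) \/ ((r \/ r) /\ q)) -> r)
  27. (q -> ((((p -> q) /\ (r \/ r)) \/ ((r \/ r) /\ q)) -> r))
  28. ((~(q \/ q) \/ ((q /\ p) /\ (q /\ p))) \/ ((~p /\ (r /\ p)) /\ ((r \/ p) /\ (p -> p))))
  29. ((r -> (p \/ ((r /\ q) /\ ~r))) \/ ((~(q \/ q) \/ ((q /\ p) /\ (q /\ p))) \/ ((~p /\ (r /\ p)) /\ ((r \/ p) /\ (p -> p)))))
  30. ((q -> ((((p -> q) /\ (r \/ r)) \/ ((r \/ r) /\ q)) -> r)) -> ((r -> (p \/ ((r /\ q) /\ ~r))) \/ ((~(q \/ q) \/ ((q /\ p) /\ (q /\ p))) \/ ((~p /\ (r /\ p)) /\ ((r \/ p) /\ (p -> p))))))
Total distinct subformulas = 30

30


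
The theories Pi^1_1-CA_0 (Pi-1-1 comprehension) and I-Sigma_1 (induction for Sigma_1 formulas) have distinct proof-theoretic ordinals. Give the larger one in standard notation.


Proof-theoretic ordinal of Pi^1_1-CA_0 (Pi-1-1 comprehension): psi_0(Omega_omega)
Proof-theoretic ordinal of I-Sigma_1 (induction for Sigma_1 formulas): omega^omega
Comparing: omega^omega < psi_0(Omega_omega).
The larger ordinal is psi_0(Omega_omega) (from Pi^1_1-CA_0 (Pi-1-1 comprehension)).

psi_0(Omega_omega)


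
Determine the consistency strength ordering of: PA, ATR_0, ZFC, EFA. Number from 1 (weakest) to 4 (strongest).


Ordering by consistency strength:
1. EFA
2. PA
3. ATR_0
4. ZFC


PA=2, ATR_0=3, ZFC=4, EFA=1


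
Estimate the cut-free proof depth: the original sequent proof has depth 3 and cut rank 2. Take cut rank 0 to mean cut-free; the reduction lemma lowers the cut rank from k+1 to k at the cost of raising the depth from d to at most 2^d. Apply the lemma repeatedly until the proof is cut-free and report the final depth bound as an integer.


Each rank reduction sends depth d to at most 2^d; cut rank r needs r reductions.
2_0(3) = 3
2_1(3) = 2^3 = 8
2_2(3) = 2^8 = 256
Cut-free depth bound = 256

256


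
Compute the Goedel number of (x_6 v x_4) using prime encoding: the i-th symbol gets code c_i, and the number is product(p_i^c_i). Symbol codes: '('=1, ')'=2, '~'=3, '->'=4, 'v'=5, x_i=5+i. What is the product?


Formula: (x_6 v x_4)
Symbol codes: [1, 11, 5, 9, 2]
Primes: [2, 3, 5, 7, 11]
p_1^1 = 2^1 = 2
p_2^11 = 3^11 = 177147
p_3^5 = 5^5 = 3125
p_4^9 = 7^9 = 40353607
p_5^2 = 11^2 = 121
Product = 5406068567041931250

5406068567041931250


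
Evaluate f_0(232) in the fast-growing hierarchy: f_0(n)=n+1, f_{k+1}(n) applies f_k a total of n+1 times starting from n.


f_0(232) = 232 + 1 = 233

233


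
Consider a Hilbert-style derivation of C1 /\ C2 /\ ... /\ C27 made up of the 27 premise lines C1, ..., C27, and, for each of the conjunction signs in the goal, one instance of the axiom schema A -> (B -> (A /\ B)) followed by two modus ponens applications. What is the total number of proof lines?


Conjoining 27 premises:
- 27 premise lines
- the goal has 26 conjunction signs; each costs 1 axiom instance + 2 MP = 3 lines: 3 * 26 = 78
Total = 27 + 78 = 105 lines.

105


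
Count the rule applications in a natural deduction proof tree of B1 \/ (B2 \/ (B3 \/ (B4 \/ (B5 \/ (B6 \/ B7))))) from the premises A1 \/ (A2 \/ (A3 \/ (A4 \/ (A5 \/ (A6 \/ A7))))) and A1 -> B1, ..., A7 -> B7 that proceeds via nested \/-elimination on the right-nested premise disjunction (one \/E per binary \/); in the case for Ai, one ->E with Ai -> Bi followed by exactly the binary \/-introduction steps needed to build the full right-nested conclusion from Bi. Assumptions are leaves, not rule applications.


Constructive dilemma with 7 branches, all disjunctions right-nested:
- \/E: the premise has 6 binary \/, each eliminated once: 6 nodes.
- ->E: one per case (Ai with Ai -> Bi gives Bi): 7 nodes.
- \/I: in case i < n, Bi needs 1 step to form Bi \/ (B(i+1) \/ ...) and then i-1 steps to prepend B(i-1), ..., B1, i.e. i steps; in case i = n, B7 needs 6 prepend steps.
  \/I total = (1 + 2 + ... + 6) + 6 = 21 + 6 = 27 nodes.
Total = 6 + 7 + 27 = 40

40


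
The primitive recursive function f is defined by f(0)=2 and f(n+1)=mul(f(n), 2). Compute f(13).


f(0) = 2
f(1) = mul(f(0), 2) = mul(2, 2) = 4
f(2) = mul(f(1), 2) = mul(4, 2) = 8
f(3) = mul(f(2), 2) = mul(8, 2) = 16
f(4) = mul(f(3), 2) = mul(16, 2) = 32
f(5) = mul(f(4), 2) = mul(32, 2) = 64
f(6) = mul(f(5), 2) = mul(64, 2) = 128
f(7) = mul(f(6), 2) = mul(128, 2) = 256
f(8) = mul(f(7), 2) = mul(256, 2) = 512
f(9) = mul(f(8), 2) = mul(512, 2) = 1024
f(10) = mul(f(9), 2) = mul(1024, 2) = 2048
f(11) = mul(f(10), 2) = mul(2048, 2) = 4096
f(12) = mul(f(11), 2) = mul(4096, 2) = 8192
f(13) = mul(f(12), 2) = mul(8192, 2) = 16384


16384


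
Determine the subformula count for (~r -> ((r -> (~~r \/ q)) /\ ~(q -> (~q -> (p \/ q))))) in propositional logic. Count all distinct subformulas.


Formula: (~r -> ((r -> (~~r \/ q)) /\ ~(q -> (~q -> (p \/ q)))))
Subformulas found:
  1. r
  2. q
  3. p
  4. ~r
  5. ~q
  6. ~~r
  7. (p \/ q)
  8. (~~r \/ q)
  9. (~q -> (p \/ q))
  10. (r -> (~~r \/ q))
  11. (q -> (~q -> (p \/ q)))
  12. ~(q -> (~q -> (p \/ q)))
  13. ((r -> (~~r \/ q)) /\ ~(q -> (~q -> (p \/ q))))
  14. (~r -> ((r -> (~~r \/ q)) /\ ~(q -> (~q -> (p \/ q)))))
Total distinct subformulas = 14

14


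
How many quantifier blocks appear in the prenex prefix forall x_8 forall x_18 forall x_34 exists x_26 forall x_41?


Alternations = 2.
Blocks = alternations + 1 = 3

3


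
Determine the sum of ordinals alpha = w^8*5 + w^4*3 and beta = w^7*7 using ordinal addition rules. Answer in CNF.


Ordinal addition (w^8*5 + w^4*3) + w^7*7:
alpha's leading term has exponent 8 > beta's exponent 7, so it survives.
alpha's tail term has exponent 4 < beta's exponent 7, so it is absorbed by beta.
In ordinal addition, any term followed by a strictly larger-exponent term is absorbed.
Result = w^8*5 + w^7*7

w^8*5 + w^7*7


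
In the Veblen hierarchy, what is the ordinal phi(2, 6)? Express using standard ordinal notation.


phi(2, 6):
phi(2, beta) = zeta_beta (the beta-th zeta number, fixed point of epsilon).
phi(2, 6) = zeta_6

zeta_6


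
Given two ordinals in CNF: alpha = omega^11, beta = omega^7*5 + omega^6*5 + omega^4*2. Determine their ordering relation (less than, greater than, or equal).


Compare term by term from highest exponent:
alpha = omega^11
beta = omega^7*5 + omega^6*5 + omega^4*2
Term 1: alpha has omega^11*1, beta has omega^7*5
Term 2: alpha has omega^0*0, beta has omega^6*5
Term 3: alpha has omega^0*0, beta has omega^4*2
Result: alpha > beta

alpha > beta


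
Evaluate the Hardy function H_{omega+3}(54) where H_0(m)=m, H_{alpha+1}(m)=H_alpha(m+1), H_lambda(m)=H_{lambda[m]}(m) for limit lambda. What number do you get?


H_{omega+3}(54):
Unwind the 3 successor steps: H_{omega+3}(54) = H_omega(54+3) = H_omega(57).
H_omega(m) = H_m(m) = m + m = 2m.
Result = 2 * 57 = 114

114


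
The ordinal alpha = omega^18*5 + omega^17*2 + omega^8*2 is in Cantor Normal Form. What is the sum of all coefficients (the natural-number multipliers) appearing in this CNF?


CNF: omega^18*5 + omega^17*2 + omega^8*2
Coefficients: 5 + 2 + 2 = 9

9


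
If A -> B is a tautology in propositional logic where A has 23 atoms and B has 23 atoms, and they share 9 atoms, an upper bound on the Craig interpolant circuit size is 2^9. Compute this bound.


Shared atoms = 9
Craig interpolant size bound = 2^9
= 512

512


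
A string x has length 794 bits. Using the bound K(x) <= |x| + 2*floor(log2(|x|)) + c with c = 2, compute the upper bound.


floor(log2(794)) = 9
2 * 9 = 18
K(x) <= 794 + 18 + 2 = 814

814


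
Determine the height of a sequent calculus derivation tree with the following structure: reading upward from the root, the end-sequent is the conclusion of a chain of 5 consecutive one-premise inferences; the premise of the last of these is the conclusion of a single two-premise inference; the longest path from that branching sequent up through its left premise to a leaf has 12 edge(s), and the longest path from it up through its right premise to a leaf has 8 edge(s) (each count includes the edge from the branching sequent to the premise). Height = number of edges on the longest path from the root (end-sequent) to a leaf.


Longest path through the left premise: 12 edges (measured from the branching sequent)
Longest path through the right premise: 8 edges
Height of the subtree rooted at the branching sequent: max(12, 8) = 12
The branching sequent sits 5 edges above the root (the chain of one-premise inferences), so height = 12 + 5 = 17

17


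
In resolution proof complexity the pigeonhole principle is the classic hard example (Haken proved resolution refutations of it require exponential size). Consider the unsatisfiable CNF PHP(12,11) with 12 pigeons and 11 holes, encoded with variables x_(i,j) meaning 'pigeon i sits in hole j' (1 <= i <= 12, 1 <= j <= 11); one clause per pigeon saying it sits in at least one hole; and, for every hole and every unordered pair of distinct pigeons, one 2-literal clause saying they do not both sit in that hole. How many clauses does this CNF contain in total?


PHP(12,11): 12 pigeons, 11 holes, 12*11 = 132 variables.
- pigeon clauses: one per pigeon -> 12 clauses
- hole clauses: 11 holes * C(12,2) = 11 * 66 -> 726 clauses
Total clauses = 12 + 726 = 738

738


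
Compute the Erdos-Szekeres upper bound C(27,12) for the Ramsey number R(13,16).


R(13,16) <= C(13+16-2, 13-1) = C(27, 12)
C(27, 12) = 27! / (12! * 15!)
= 17383860

17383860


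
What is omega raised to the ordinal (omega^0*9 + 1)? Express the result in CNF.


omega^(omega^0*9 + 1):
omega^0 = 1, so the exponent is 9 + 1 = 10 (finite ordinal addition).
Result = omega^10, already a single CNF term.

omega^10


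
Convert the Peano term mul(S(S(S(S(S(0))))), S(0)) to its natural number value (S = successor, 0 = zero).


mul(S^5(0), S^1(0)):
S^5(0) = 5
S^1(0) = 1
5 * 1 = 5

5


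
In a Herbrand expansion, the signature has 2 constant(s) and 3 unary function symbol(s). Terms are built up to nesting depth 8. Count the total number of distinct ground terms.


Herbrand terms by depth:
Depth 0: 2 constants
Depth 1: 6 new terms (running total: 8)
Depth 2: 18 new terms (running total: 26)
Depth 3: 54 new terms (running total: 80)
Depth 4: 162 new terms (running total: 242)
Depth 5: 486 new terms (running total: 728)
Depth 6: 1458 new terms (running total: 2186)
Depth 7: 4374 new terms (running total: 6560)
Depth 8: 13122 new terms (running total: 19682)
Total distinct ground terms = 19682

19682


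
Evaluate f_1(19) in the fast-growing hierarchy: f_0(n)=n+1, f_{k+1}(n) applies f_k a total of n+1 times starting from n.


f_1(19) = f_0^20(19)
f_0 adds 1 each time, applied 20 times.
f_1(19) = 19 + 20 = 39

39


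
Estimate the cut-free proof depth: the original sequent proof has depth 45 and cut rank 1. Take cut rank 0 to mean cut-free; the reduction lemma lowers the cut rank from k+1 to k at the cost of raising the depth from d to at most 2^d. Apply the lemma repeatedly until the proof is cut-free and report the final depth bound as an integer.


Each rank reduction sends depth d to at most 2^d; cut rank r needs r reductions.
2_0(45) = 45
2_1(45) = 2^45 = 35184372088832
Cut-free depth bound = 35184372088832

35184372088832


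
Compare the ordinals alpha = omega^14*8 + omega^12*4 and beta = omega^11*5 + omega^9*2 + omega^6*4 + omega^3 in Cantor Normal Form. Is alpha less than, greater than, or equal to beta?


Compare term by term from highest exponent:
alpha = omega^14*8 + omega^12*4
beta = omega^11*5 + omega^9*2 + omega^6*4 + omega^3
Term 1: alpha has omega^14*8, beta has omega^11*5
Term 2: alpha has omega^12*4, beta has omega^9*2
Term 3: alpha has omega^0*0, beta has omega^6*4
Term 4: alpha has omega^0*0, beta has omega^3*1
Result: alpha > beta

alpha > beta


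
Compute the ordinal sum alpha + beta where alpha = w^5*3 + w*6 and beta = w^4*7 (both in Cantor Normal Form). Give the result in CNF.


Ordinal addition (w^5*3 + w*6) + w^4*7:
alpha's leading term has exponent 5 > beta's exponent 4, so it survives.
alpha's tail term has exponent 1 < beta's exponent 4, so it is absorbed by beta.
In ordinal addition, any term followed by a strictly larger-exponent term is absorbed.
Result = w^5*3 + w^4*7

w^5*3 + w^4*7


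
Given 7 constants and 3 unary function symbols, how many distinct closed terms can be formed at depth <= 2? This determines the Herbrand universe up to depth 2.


Herbrand terms by depth:
Depth 0: 7 constants
Depth 1: 21 new terms (running total: 28)
Depth 2: 63 new terms (running total: 91)
Total distinct ground terms = 91

91


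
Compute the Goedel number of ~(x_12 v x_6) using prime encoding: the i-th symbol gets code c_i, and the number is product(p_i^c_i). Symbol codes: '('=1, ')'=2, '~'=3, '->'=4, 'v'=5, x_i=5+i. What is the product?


Formula: ~(x_12 v x_6)
Symbol codes: [3, 1, 17, 5, 11, 2]
Primes: [2, 3, 5, 7, 11, 13]
p_1^3 = 2^3 = 8
p_2^1 = 3^1 = 3
p_3^17 = 5^17 = 762939453125
p_4^5 = 7^5 = 16807
p_5^11 = 11^11 = 285311670611
p_6^2 = 13^2 = 169
Product = 14838764994599926995849609375000

14838764994599926995849609375000


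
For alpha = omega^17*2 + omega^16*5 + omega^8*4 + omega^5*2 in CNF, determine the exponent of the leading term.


CNF: omega^17*2 + omega^16*5 + omega^8*4 + omega^5*2
The leading term is omega^17*2, which has exponent 17.

17


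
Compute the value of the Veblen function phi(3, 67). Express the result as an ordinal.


phi(3, 67):
phi(3, beta) = eta_beta (the beta-th eta number, fixed point of zeta).
phi(3, 67) = eta_67

eta_67


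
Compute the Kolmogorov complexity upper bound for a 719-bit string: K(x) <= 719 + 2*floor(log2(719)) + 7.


floor(log2(719)) = 9
2 * 9 = 18
K(x) <= 719 + 18 + 7 = 744

744


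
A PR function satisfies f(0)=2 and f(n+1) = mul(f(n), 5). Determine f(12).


f(0) = 2
f(1) = mul(f(0), 5) = mul(2, 5) = 10
f(2) = mul(f(1), 5) = mul(10, 5) = 50
f(3) = mul(f(2), 5) = mul(50, 5) = 250
f(4) = mul(f(3), 5) = mul(250, 5) = 1250
f(5) = mul(f(4), 5) = mul(1250, 5) = 6250
f(6) = mul(f(5), 5) = mul(6250, 5) = 31250
f(7) = mul(f(6), 5) = mul(31250, 5) = 156250
f(8) = mul(f(7), 5) = mul(156250, 5) = 781250
f(9) = mul(f(8), 5) = mul(781250, 5) = 3906250
f(10) = mul(f(9), 5) = mul(3906250, 5) = 19531250
f(11) = mul(f(10), 5) = mul(19531250, 5) = 97656250
f(12) = mul(f(11), 5) = mul(97656250, 5) = 488281250


488281250


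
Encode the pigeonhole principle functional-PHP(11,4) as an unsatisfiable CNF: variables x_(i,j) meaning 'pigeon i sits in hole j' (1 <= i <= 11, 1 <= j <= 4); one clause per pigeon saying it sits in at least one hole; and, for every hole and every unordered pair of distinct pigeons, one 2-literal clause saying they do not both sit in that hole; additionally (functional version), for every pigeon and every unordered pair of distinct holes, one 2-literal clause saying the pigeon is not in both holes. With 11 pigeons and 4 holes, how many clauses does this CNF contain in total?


functional-PHP(11,4): 11 pigeons, 4 holes, 11*4 = 44 variables.
- pigeon clauses: one per pigeon -> 11 clauses
- hole clauses: 4 holes * C(11,2) = 4 * 55 -> 220 clauses
- functional clauses: 11 pigeons * C(4,2) = 11 * 6 -> 66 clauses
Total clauses = 11 + 220 + 66 = 297

297


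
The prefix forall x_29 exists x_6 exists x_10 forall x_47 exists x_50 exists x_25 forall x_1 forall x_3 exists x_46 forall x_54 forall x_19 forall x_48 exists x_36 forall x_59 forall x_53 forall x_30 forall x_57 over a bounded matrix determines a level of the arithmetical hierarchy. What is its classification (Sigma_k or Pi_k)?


Leading quantifier is forall, so the class is Pi.
Number of quantifier blocks = alternations + 1 = 8 + 1 = 9.
Classification: Pi_9

Pi_9


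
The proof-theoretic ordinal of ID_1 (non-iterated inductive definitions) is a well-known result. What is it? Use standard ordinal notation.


The proof-theoretic ordinal of ID_1 (non-iterated inductive definitions) is a standard result in ordinal analysis.
This ordinal is the supremum of order types of primitive recursive well-orderings
that the theory can prove to be well-ordered.
For ID_1 (non-iterated inductive definitions), the proof-theoretic ordinal is psi_0(epsilon_{Omega+1}).

psi_0(epsilon_{Omega+1})


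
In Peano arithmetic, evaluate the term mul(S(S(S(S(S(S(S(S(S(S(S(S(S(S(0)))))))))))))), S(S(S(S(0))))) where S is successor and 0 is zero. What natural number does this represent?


mul(S^14(0), S^4(0)):
S^14(0) = 14
S^4(0) = 4
14 * 4 = 56

56


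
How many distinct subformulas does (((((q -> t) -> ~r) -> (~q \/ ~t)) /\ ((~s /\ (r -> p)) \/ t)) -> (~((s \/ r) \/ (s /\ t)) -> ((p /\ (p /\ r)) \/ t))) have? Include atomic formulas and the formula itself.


Formula: (((((q -> t) -> ~r) -> (~q \/ ~t)) /\ ((~s /\ (r -> p)) \/ t)) -> (~((s \/ r) \/ (s /\ t)) -> ((p /\ (p /\ r)) \/ t)))
Subformulas found:
  1. r
  2. q
  3. s
  4. t
  5. p
  6. ~t
  7. ~r
  8. ~s
  9. ~q
  10. (s \/ r)
  11. (r -> p)
  12. (s /\ t)
  13. (p /\ r)
  14. (q -> t)
  15. (~q \/ ~t)
  16. (p /\ (p /\ r))
  17. ((q -> t) -> ~r)
  18. (~s /\ (r -> p))
  19. ((s \/ r) \/ (s /\ t))
  20. ((p /\ (p /\ r)) \/ t)
  21. ~((s \/ r) \/ (s /\ t))
  22. ((~s /\ (r -> p)) \/ t)
  23. (((q -> t) -> ~r) -> (~q \/ ~t))
  24. (~((s \/ r) \/ (s /\ t)) -> ((p /\ (p /\ r)) \/ t))
  25. ((((q -> t) -> ~r) -> (~q \/ ~t)) /\ ((~s /\ (r -> p)) \/ t))
  26. (((((q -> t) -> ~r) -> (~q \/ ~t)) /\ ((~s /\ (r -> p)) \/ t)) -> (~((s \/ r) \/ (s /\ t)) -> ((p /\ (p /\ r)) \/ t)))
Total distinct subformulas = 26

26


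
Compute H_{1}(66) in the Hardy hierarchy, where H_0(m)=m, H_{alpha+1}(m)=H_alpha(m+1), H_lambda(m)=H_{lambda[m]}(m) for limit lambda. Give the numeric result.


H_1(66):
For finite ordinals k, H_k(n) = n + k (each successor step adds 1).
H_1(66) = 66 + 1 = 67

67


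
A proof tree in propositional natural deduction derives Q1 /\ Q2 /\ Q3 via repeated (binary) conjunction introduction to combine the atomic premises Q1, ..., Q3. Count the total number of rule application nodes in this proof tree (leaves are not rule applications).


The target conjunction has 3 conjuncts, i.e. 2 binary /\ connectives.
Each conjunction-intro joins two pieces, so 3 atoms require 3-1 = 2 applications.
Total inference nodes = 2

2


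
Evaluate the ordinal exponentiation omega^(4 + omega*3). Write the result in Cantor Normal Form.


omega^(4 + omega*3):
In ordinal addition a term is absorbed by a following term of strictly larger exponent: 0 < 1, so 4 + omega*3 = omega*3.
omega raised to a CNF ordinal is a single CNF term: Result = omega^(omega*3)

omega^(omega*3)


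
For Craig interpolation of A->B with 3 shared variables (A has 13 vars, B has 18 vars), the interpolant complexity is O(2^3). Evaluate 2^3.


Shared atoms = 3
Craig interpolant size bound = 2^3
= 8

8


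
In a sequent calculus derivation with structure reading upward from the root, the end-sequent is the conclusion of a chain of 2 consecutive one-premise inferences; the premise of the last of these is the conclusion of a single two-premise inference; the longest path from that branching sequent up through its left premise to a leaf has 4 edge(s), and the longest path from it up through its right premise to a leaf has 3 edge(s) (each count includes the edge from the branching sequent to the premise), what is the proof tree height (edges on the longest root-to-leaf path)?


Longest path through the left premise: 4 edges (measured from the branching sequent)
Longest path through the right premise: 3 edges
Height of the subtree rooted at the branching sequent: max(4, 3) = 4
The branching sequent sits 2 edges above the root (the chain of one-premise inferences), so height = 4 + 2 = 6

6


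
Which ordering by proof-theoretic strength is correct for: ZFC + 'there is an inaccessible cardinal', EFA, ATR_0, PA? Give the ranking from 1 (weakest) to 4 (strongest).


Ordering by consistency strength:
1. EFA
2. PA
3. ATR_0
4. ZFC + 'there is an inaccessible cardinal'


ZFC + 'there is an inaccessible cardinal'=4, EFA=1, ATR_0=3, PA=2


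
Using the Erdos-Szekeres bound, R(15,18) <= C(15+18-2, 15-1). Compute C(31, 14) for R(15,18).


R(15,18) <= C(15+18-2, 15-1) = C(31, 14)
C(31, 14) = 31! / (14! * 17!)
= 265182525

265182525


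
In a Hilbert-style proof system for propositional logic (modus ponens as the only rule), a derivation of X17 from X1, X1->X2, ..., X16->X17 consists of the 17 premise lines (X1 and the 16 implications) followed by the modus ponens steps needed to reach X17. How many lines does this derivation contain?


We have 17 premise lines: X1 and 16 implications.
Each implication is detached once by MP, giving 16 MP lines.
17 premise lines + 16 MP lines = 33 total lines.

33


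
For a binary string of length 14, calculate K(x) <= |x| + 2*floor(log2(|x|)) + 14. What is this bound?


floor(log2(14)) = 3
2 * 3 = 6
K(x) <= 14 + 6 + 14 = 34

34


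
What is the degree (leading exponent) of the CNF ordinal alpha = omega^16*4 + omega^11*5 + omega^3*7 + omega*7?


CNF: omega^16*4 + omega^11*5 + omega^3*7 + omega*7
The leading term is omega^16*4, which has exponent 16.

16


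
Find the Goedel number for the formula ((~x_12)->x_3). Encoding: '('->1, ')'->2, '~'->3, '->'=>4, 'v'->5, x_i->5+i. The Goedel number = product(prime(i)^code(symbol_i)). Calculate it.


Formula: ((~x_12)->x_3)
Symbol codes: [1, 1, 3, 17, 2, 4, 8, 2]
Primes: [2, 3, 5, 7, 11, 13, 17, 19]
p_1^1 = 2^1 = 2
p_2^1 = 3^1 = 3
p_3^3 = 5^3 = 125
p_4^17 = 7^17 = 232630513987207
p_5^2 = 11^2 = 121
p_6^4 = 13^4 = 28561
p_7^8 = 17^8 = 6975757441
p_8^2 = 19^2 = 361
Product = 1518396856971447313090119664349825250

1518396856971447313090119664349825250


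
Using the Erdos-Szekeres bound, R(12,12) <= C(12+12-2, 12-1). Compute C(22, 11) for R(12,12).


R(12,12) <= C(12+12-2, 12-1) = C(22, 11)
C(22, 11) = 22! / (11! * 11!)
= 705432

705432


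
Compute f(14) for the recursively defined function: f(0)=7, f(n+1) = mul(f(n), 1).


f(0) = 7
f(1) = mul(f(0), 1) = mul(7, 1) = 7
f(2) = mul(f(1), 1) = mul(7, 1) = 7
f(3) = mul(f(2), 1) = mul(7, 1) = 7
f(4) = mul(f(3), 1) = mul(7, 1) = 7
f(5) = mul(f(4), 1) = mul(7, 1) = 7
f(6) = mul(f(5), 1) = mul(7, 1) = 7
f(7) = mul(f(6), 1) = mul(7, 1) = 7
f(8) = mul(f(7), 1) = mul(7, 1) = 7
f(9) = mul(f(8), 1) = mul(7, 1) = 7
f(10) = mul(f(9), 1) = mul(7, 1) = 7
f(11) = mul(f(10), 1) = mul(7, 1) = 7
f(12) = mul(f(11), 1) = mul(7, 1) = 7
f(13) = mul(f(12), 1) = mul(7, 1) = 7
f(14) = mul(f(13), 1) = mul(7, 1) = 7


7


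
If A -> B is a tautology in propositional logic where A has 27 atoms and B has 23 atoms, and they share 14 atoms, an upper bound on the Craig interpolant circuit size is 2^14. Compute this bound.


Shared atoms = 14
Craig interpolant size bound = 2^14
= 16384

16384


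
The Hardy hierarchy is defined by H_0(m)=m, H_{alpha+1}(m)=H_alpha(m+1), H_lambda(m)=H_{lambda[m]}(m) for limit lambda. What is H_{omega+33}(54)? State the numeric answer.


H_{omega+33}(54):
Unwind the 33 successor steps: H_{omega+33}(54) = H_omega(54+33) = H_omega(87).
H_omega(m) = H_m(m) = m + m = 2m.
Result = 2 * 87 = 174

174


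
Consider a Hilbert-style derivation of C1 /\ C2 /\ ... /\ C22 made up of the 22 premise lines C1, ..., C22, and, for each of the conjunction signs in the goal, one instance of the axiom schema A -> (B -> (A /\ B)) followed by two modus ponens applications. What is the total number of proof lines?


Conjoining 22 premises:
- 22 premise lines
- the goal has 21 conjunction signs; each costs 1 axiom instance + 2 MP = 3 lines: 3 * 21 = 63
Total = 22 + 63 = 85 lines.

85


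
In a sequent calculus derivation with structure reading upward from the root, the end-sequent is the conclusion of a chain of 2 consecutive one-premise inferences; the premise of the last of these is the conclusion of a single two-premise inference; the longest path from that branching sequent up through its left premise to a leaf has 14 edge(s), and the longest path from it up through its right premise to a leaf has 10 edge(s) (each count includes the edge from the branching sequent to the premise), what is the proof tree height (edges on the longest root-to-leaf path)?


Longest path through the left premise: 14 edges (measured from the branching sequent)
Longest path through the right premise: 10 edges
Height of the subtree rooted at the branching sequent: max(14, 10) = 14
The branching sequent sits 2 edges above the root (the chain of one-premise inferences), so height = 14 + 2 = 16

16


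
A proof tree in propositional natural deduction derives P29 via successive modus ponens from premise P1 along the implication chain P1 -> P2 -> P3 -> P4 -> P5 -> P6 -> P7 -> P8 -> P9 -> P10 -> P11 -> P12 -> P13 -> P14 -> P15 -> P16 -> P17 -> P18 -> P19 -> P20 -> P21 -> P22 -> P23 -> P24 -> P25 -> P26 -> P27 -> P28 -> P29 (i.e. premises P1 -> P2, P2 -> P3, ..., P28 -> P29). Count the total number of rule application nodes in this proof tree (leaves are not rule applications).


We have a chain: P1 -> P2 -> P3 -> P4 -> P5 -> P6 -> P7 -> P8 -> P9 -> P10 -> P11 -> P12 -> P13 -> P14 -> P15 -> P16 -> P17 -> P18 -> P19 -> P20 -> P21 -> P22 -> P23 -> P24 -> P25 -> P26 -> P27 -> P28 -> P29.
Each modus ponens application produces the next variable.
The chain has 29 propositions, so 29-1 = 28 modus ponens steps.
Total inference nodes = 28

28


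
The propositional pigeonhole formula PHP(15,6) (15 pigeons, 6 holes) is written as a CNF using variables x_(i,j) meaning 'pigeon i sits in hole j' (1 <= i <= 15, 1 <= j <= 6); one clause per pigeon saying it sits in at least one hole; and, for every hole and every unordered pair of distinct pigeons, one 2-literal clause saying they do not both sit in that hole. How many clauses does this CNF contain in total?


PHP(15,6): 15 pigeons, 6 holes, 15*6 = 90 variables.
- pigeon clauses: one per pigeon -> 15 clauses
- hole clauses: 6 holes * C(15,2) = 6 * 105 -> 630 clauses
Total clauses = 15 + 630 = 645

645


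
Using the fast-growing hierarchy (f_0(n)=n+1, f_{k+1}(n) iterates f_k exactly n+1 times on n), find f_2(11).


f_2(11) = f_1^12(11)
f_1(m) = 2m + 1.
Iterating: f_1^k(n) = 2^k*(n+1) - 1.
f_2(11) = 2^12*(11+1) - 1 = 4096*12 - 1 = 49151

49151


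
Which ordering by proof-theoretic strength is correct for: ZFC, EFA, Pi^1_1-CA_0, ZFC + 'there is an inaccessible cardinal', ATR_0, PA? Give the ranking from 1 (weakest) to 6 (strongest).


Ordering by consistency strength:
1. EFA
2. PA
3. ATR_0
4. Pi^1_1-CA_0
5. ZFC
6. ZFC + 'there is an inaccessible cardinal'


ZFC=5, EFA=1, Pi^1_1-CA_0=4, ZFC + 'there is an inaccessible cardinal'=6, ATR_0=3, PA=2
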